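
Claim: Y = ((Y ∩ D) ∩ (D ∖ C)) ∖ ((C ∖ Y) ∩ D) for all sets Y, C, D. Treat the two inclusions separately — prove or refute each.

(⊆) This inclusion fails. Take Y = {1}, C = ∅, D = ∅; then 1 ∈ Y but 1 ∉ ((Y ∩ D) ∩ (D ∖ C)) ∖ ((C ∖ Y) ∩ D).

(⊇) Let x ∈ ((Y ∩ D) ∩ (D ∖ C)) ∖ ((C ∖ Y) ∩ D). Then x ∈ Y ∩ D and x ∉ C, from which x ∈ Y.

The sets are not equal: only the reverse inclusion holds.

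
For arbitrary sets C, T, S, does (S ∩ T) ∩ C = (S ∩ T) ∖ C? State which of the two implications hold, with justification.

(⊆) fails and (⊇) fails.

(⟹) This inclusion fails. Take C = {1}, T = {1}, S = {1}; then 1 ∈ (S ∩ T) ∩ C but 1 ∉ (S ∩ T) ∖ C.

(⟸) This inclusion fails. Take C = ∅, T = {1}, S = {1}; then 1 ∈ (S ∩ T) ∖ C but 1 ∉ (S ∩ T) ∩ C.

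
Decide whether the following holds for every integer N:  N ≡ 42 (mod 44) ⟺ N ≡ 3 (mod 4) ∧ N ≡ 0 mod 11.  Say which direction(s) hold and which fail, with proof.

Both directions fail.

[⇒] This fails: N = 42 gives 42 ≡ 42 (mod 44) but 42 ≡ 2 (mod 4), so the conjunction on the right does not hold.

[⇐] This fails: N = 11 satisfies both congruences on the right (11 ≡ 3 mod 4 and 11 ≡ 0 mod 11) yet 11 ≡ 11 (mod 44), not 42.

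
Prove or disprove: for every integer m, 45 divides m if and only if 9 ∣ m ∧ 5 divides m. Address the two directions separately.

The biconditional holds.

Forward direction. If 45 ∣ m, write m = 45q. Since 45 = 5·9, m = 9·(5q), so 9 ∣ m; and since 45 = 9·5, m = 5·(9q), so 5 ∣ m.

Converse. Suppose 9 ∣ m and 5 ∣ m. Any common multiple of 9 and 5 is a multiple of their lcm; here gcd(9, 5) = 1, so lcm(9, 5) = 9·5 = 45, so 45 ∣ m.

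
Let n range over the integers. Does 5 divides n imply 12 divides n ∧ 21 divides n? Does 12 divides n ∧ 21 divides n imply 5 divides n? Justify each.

(→) This fails: take n = 5. Certainly 5 ∣ 5, but 12 ∤ 5.

(←) This fails: take n = 84. Both 12 ∣ 84 and 21 ∣ 84, yet 84 is not a multiple of 5 (since 84 = 16·5 + 4), so 5 ∤ 84.

Both directions fail.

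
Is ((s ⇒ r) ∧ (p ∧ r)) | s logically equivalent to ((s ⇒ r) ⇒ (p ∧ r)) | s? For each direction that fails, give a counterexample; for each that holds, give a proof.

Both directions hold.

(⟹) Assume the antecedent. If s is true, ((s ⇒ r) ⇒ (p ∧ r)) | s reduces to true regardless of the other variables. If s is false, the antecedent forces (s = F, p = T, r = T), and ((s ⇒ r) ⇒ (p ∧ r)) | s holds there. Either way ((s ⇒ r) ⇒ (p ∧ r)) | s holds.

(⟸) Assume the antecedent. If s is true, ((s ⇒ r) ∧ (p ∧ r)) | s reduces to true regardless of the other variables. If s is false, the antecedent forces (s = F, p = T, r = T), and ((s ⇒ r) ∧ (p ∧ r)) | s holds there. Either way ((s ⇒ r) ∧ (p ∧ r)) | s holds.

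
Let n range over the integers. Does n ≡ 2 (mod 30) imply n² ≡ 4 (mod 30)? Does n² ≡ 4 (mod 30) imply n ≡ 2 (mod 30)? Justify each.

(⇒) holds; (⇐) fails.

(⟹) Suppose n ≡ 2 (mod 30). Write n = 30j + 2. Then (30j + 2)² = 900j² + 120j + 4 = 30(30j² + 4j) + 4, so n² ≡ 4 (mod 30).

(⟸) This fails: take n = 8. Then 8² = 64 ≡ 4 (mod 30), yet 8 ≡ 8 (mod 30), not 2.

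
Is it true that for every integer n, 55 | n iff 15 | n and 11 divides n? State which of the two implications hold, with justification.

Only the reverse direction holds.

(→) This fails: take n = 55. Certainly 55 ∣ 55, but 15 ∤ 55.

(←) Suppose 15 ∣ n and 11 ∣ n. Any common multiple of 15 and 11 is a multiple of their lcm; here gcd(15, 11) = 1, so lcm(15, 11) = 15·11 = 165, so 165 ∣ n. Since 55 ∣ 165, it follows that 55 ∣ n.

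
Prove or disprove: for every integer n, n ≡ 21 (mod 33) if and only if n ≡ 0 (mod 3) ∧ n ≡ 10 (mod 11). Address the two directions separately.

(→) Suppose n ≡ 21 (mod 33); write n = 33j + 21. Since 3 ∣ 33, reducing mod 3 gives n ≡ 21 ≡ 0 (mod 3); since 11 ∣ 33, reducing mod 11 gives n ≡ 21 ≡ 10 (mod 11).

(←) Conversely, if n ≡ 0 (mod 3) and n ≡ 10 (mod 11), then by the Chinese remainder theorem n ≡ 21 (mod 33). This is exactly n ≡ 21 (mod 33).

Equivalent; both directions hold.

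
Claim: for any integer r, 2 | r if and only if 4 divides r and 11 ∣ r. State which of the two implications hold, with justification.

Only the converse holds.

[⇒] This fails: take r = 2. Certainly 2 ∣ 2, but 4 ∤ 2.

[⇐] Suppose 4 ∣ r and 11 ∣ r. Any common multiple of 4 and 11 is a multiple of their lcm; here gcd(4, 11) = 1, so lcm(4, 11) = 4·11 = 44, so 44 ∣ r. Since 2 ∣ 44, it follows that 2 ∣ r.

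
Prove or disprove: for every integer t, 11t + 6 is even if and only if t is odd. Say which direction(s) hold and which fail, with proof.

(⇒) fails and (⇐) fails.

(→) This fails: t = 4 gives 11t + 6 = 50, which is even, but 4 is even, not odd.

(←) This also fails: t = 1 is odd, but 11t + 6 = 17 is odd, not even.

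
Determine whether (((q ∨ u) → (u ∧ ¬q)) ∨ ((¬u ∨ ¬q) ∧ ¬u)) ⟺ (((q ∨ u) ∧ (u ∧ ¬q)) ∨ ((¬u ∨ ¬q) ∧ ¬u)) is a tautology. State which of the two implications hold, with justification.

Both directions hold.

Converse. Assume the antecedent. If u is true, the antecedent forces (u = T, q = F), and the consequent holds there. If u is false, the consequent reduces to true regardless of the other variables. Either way the consequent holds.

Forward direction. Assume the antecedent. If u is true, the antecedent forces (u = T, q = F), and the consequent holds there. If u is false, the consequent reduces to true regardless of the other variables. Either way the consequent holds.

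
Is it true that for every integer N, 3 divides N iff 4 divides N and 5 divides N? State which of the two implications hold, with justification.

Neither direction holds.

(→) This fails: take N = 3. Certainly 3 ∣ 3, but 4 ∤ 3.

(←) This fails: take N = 20. Both 4 ∣ 20 and 5 ∣ 20, yet 20 is not a multiple of 3 (since 20 = 6·3 + 2), so 3 ∤ 20.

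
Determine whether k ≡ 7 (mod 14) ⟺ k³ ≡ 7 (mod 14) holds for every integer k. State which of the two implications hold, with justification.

(⟹) Suppose k ≡ 7 (mod 14). Write k = 14j + 7. Then (14j + 7)³ = 2744j³ + 4116j² + 2058j + 343 = 14(196j³ + 294j² + 147j + 24) + 7, so k³ ≡ 7 (mod 14).

(⟸) Conversely, suppose k³ ≡ 7 (mod 14). The only residue r in {0, …, 13} with r³ ≡ 7 (mod 14) is r = 7, so k ≡ 7 (mod 14).

Both implications hold.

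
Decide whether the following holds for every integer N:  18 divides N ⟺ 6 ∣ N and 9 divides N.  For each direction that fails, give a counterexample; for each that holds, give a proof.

The biconditional holds.

(⇒) If 18 ∣ N, write N = 18q. Since 18 = 3·6, N = 6·(3q), so 6 ∣ N; and since 18 = 2·9, N = 9·(2q), so 9 ∣ N.

(⇐) Suppose 6 ∣ N and 9 ∣ N. Any common multiple of 6 and 9 is a multiple of their lcm; here lcm(6, 9) = 6·9/gcd(6, 9) = 54/3 = 18, so 18 ∣ N.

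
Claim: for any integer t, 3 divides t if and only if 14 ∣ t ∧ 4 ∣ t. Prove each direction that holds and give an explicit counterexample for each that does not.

(→) This fails: take t = 3. Certainly 3 ∣ 3, but 14 ∤ 3.

(←) This fails: take t = 28. Both 14 ∣ 28 and 4 ∣ 28, yet 28 is not a multiple of 3 (since 28 = 9·3 + 1), so 3 ∤ 28.

Neither direction holds.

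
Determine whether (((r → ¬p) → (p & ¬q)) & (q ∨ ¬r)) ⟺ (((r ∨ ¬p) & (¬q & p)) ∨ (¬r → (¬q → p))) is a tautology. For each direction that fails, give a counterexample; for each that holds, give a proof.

Only the forward direction holds.

[⇒] Assume the antecedent. If r is true, the consequent reduces to true regardless of the other variables. If r is false, the antecedent forces (r = F, p = T, q = F), and the consequent holds there. Either way the consequent holds.

[⇐] This fails. Under r = T, p = F, q = F, the left side is false but the right side is true.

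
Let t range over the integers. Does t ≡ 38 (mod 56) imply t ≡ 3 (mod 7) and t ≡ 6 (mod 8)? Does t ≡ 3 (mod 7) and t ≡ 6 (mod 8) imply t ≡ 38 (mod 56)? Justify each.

(⇒) Suppose t ≡ 38 (mod 56); write t = 56j + 38. Since 7 ∣ 56, reducing mod 7 gives t ≡ 38 ≡ 3 (mod 7); since 8 ∣ 56, reducing mod 8 gives t ≡ 38 ≡ 6 (mod 8).

(⇐) Conversely, if t ≡ 3 (mod 7) and t ≡ 6 (mod 8), then by the Chinese remainder theorem t ≡ 38 (mod 56). This is exactly t ≡ 38 (mod 56).

Both directions hold.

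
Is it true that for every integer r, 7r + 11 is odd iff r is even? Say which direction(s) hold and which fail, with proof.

Both implications hold.

[⇒] Suppose 7r + 11 is odd. Since 7 is odd, 7r and r have the same parity, so 7r + 11 ≡ r + 11 (mod 2). As 11 is odd, 7r + 11 is odd exactly when r is even. Thus r is even.

[⇐] Conversely, suppose r is even; write r = 2j. Then 7r + 11 = 7·(2j) + 11 = 2·7j + 11, which is odd.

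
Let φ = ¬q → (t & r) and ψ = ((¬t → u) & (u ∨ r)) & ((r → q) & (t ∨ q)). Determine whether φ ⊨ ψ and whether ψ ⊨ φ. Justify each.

[⇒] This fails. Under t = F, q = T, r = F, u = F, the left side is true but the right side is false.

[⇐] This fails. Under t = T, q = F, r = F, u = T, the left side is false but the right side is true.

Neither direction holds.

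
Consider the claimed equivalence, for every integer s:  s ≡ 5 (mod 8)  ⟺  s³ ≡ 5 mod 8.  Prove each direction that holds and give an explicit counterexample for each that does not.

Equivalent; both directions hold.

(→) Suppose s ≡ 5 (mod 8). Write s = 8j + 5. Then (8j + 5)³ = 512j³ + 960j² + 600j + 125 = 8(64j³ + 120j² + 75j + 15) + 5, so s³ ≡ 5 (mod 8).

(←) For the converse, argue contrapositively. If s ≢ 5 (mod 8), then s is congruent to one of 0, 1, 2, 3, 4, 6, 7 modulo 8, and these give s³ ≡ 0, 1, 0, 3, 0, 0, 7 respectively — never 5.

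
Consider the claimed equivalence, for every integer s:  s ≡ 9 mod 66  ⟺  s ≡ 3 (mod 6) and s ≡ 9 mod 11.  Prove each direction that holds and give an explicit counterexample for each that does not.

Both implications hold.

(⟹) Suppose s ≡ 9 (mod 66); write s = 66j + 9. Since 6 ∣ 66, reducing mod 6 gives s ≡ 9 ≡ 3 (mod 6); since 11 ∣ 66, reducing mod 11 gives s ≡ 9 (mod 11).

(⟸) Conversely, if s ≡ 3 (mod 6) and s ≡ 9 (mod 11), then by the Chinese remainder theorem s ≡ 9 (mod 66). This is exactly s ≡ 9 (mod 66).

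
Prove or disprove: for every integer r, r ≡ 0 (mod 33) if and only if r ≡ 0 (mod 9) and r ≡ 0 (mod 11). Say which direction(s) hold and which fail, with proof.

(⟸) If r ≡ 0 (mod 9) and r ≡ 0 (mod 11), then by the Chinese remainder theorem r ≡ 0 (mod 99). Since 0 ≡ 0 (mod 33) and 33 ∣ 99, we get r ≡ 0 (mod 33).

(⟹) This fails: r = 33 gives 33 ≡ 0 (mod 33) but 33 ≡ 6 (mod 9), so the conjunction on the right does not hold.

Not equivalent: only (⇐) holds.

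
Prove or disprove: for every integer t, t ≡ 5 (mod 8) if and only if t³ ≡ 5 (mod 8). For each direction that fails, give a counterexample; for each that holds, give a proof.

[⇒] Suppose t ≡ 5 (mod 8). Write t = 8j + 5. Then (8j + 5)³ = 512j³ + 960j² + 600j + 125 = 8(64j³ + 120j² + 75j + 15) + 5, so t³ ≡ 5 (mod 8).

[⇐] For the converse, argue contrapositively. If t ≢ 5 (mod 8), then t is congruent to one of 0, 1, 2, 3, 4, 6, 7 modulo 8, and these give t³ ≡ 0, 1, 0, 3, 0, 0, 7 respectively — never 5.

Both directions hold; the statement is true.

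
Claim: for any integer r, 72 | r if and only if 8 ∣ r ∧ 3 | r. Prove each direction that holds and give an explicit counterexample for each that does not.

(→) If 72 ∣ r, write r = 72q. Since 72 = 9·8, r = 8·(9q), so 8 ∣ r; and since 72 = 24·3, r = 3·(24q), so 3 ∣ r.

(←) This fails: take r = 24. Both 8 ∣ 24 and 3 ∣ 24, yet 24 is not a multiple of 72 (since 24 = 0·72 + 24), so 72 ∤ 24.

(⇒) holds; (⇐) fails.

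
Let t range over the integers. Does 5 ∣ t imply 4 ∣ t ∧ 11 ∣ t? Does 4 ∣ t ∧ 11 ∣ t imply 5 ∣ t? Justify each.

Both directions fail.

Forward direction. This fails: take t = 5. Certainly 5 ∣ 5, but 4 ∤ 5.

Converse. This fails: take t = 44. Both 4 ∣ 44 and 11 ∣ 44, yet 44 is not a multiple of 5 (since 44 = 8·5 + 4), so 5 ∤ 44.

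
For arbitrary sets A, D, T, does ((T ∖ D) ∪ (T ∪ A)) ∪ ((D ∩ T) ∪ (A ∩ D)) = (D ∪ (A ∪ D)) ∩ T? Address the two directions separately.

(⊆) This inclusion fails. Take A = {1}, D = ∅, T = ∅; then 1 ∈ ((T ∖ D) ∪ (T ∪ A)) ∪ ((D ∩ T) ∪ (A ∩ D)) but 1 ∉ (D ∪ (A ∪ D)) ∩ T.

(⊇) Let x ∈ (D ∪ (A ∪ D)) ∩ T. Then either x ∈ A ∩ T and x ∉ D; or x ∈ D ∩ T and x ∉ A; or x ∈ A ∩ D ∩ T. In each case x ∈ ((T ∖ D) ∪ (T ∪ A)) ∪ ((D ∩ T) ∪ (A ∩ D)), so (D ∪ (A ∪ D)) ∩ T ⊆ ((T ∖ D) ∪ (T ∪ A)) ∪ ((D ∩ T) ∪ (A ∩ D)).

The sets are not equal: only the reverse inclusion holds.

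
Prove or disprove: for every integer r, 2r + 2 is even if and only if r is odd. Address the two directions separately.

(⟹) This fails: take r = 0. Then 2r + 2 = 2, which is even, yet r = 0 is even, not odd.

(⟸) Suppose r is odd. Since 2 is even, 2r is even for every r, so 2r + 2 has the same parity as 2, which is even. Hence 2r + 2 is even.

Not equivalent: only (⇐) holds.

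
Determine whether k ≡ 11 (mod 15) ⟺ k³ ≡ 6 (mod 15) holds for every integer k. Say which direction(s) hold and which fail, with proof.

Neither implication holds.

Forward direction. This fails: take k = 11. Then 11 ≡ 11 (mod 15), but 11³ = 1331 ≡ 11 (mod 15), not 6.

Converse. This fails: take k = 6. Then 6³ = 216 ≡ 6 (mod 15), yet 6 ≡ 6 (mod 15), not 11.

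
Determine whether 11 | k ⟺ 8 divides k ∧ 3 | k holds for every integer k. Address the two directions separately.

Neither implication holds.

(⟹) This fails: take k = 11. Certainly 11 ∣ 11, but 8 ∤ 11.

(⟸) This fails: take k = 24. Both 8 ∣ 24 and 3 ∣ 24, yet 24 is not a multiple of 11 (since 24 = 2·11 + 2), so 11 ∤ 24.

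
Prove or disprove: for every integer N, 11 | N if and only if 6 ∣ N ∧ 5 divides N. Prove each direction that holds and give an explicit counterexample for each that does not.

(⇒) This fails: take N = 11. Certainly 11 ∣ 11, but 6 ∤ 11.

(⇐) This fails: take N = 30. Both 6 ∣ 30 and 5 ∣ 30, yet 30 is not a multiple of 11 (since 30 = 2·11 + 8), so 11 ∤ 30.

Both directions fail.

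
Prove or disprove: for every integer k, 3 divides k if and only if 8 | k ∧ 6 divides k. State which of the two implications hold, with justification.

Only the reverse direction holds.

(⇒) This fails: take k = 3. Certainly 3 ∣ 3, but 8 ∤ 3.

(⇐) Suppose 8 ∣ k and 6 ∣ k. Any common multiple of 8 and 6 is a multiple of their lcm; here lcm(8, 6) = 8·6/gcd(8, 6) = 48/2 = 24, so 24 ∣ k. Since 3 ∣ 24, it follows that 3 ∣ k.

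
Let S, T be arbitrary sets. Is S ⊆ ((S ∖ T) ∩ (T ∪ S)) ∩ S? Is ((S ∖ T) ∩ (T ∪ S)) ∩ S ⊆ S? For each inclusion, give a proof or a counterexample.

Only the reverse inclusion holds.

(⊇) Let x ∈ ((S ∖ T) ∩ (T ∪ S)) ∩ S. Then x ∈ S and x ∉ T, from which x ∈ S.

(⊆) This inclusion fails. Take S = {1}, T = {1}; then 1 ∈ S but 1 ∉ ((S ∖ T) ∩ (T ∪ S)) ∩ S.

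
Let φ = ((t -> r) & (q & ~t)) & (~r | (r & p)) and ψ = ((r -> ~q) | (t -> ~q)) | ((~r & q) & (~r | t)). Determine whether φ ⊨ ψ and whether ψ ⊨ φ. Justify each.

[⇒] Assume the antecedent. If t is true, the antecedent cannot hold. If t is false, the consequent reduces to true regardless of the other variables. Either way the consequent holds.

[⇐] This fails. Under t = F, p = F, r = F, q = F, the left side is false but the right side is true.

(⇒) holds; (⇐) fails.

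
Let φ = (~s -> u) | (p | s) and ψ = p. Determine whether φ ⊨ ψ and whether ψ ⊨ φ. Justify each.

The forward direction fails; the converse holds.

(⟹) This fails. Under s = T, u = F, p = F, the left side is true but the right side is false.

(⟸) Assume the antecedent. If s is true, (~s -> u) | (p | s) reduces to true regardless of the other variables. If s is false, the antecedent forces (s = F, u = F, p = T) or (s = F, u = T, p = T), and (~s -> u) | (p | s) holds there. Either way (~s -> u) | (p | s) holds.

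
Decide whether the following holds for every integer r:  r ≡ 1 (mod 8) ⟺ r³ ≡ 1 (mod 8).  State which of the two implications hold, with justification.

(⟸) For the converse, argue contrapositively. If r ≢ 1 (mod 8), then r is congruent to one of 0, 2, 3, 4, 5, 6, 7 modulo 8, and these give r³ ≡ 0, 0, 3, 0, 5, 0, 7 respectively — never 1.

(⟹) Suppose r ≡ 1 (mod 8). Write r = 8j + 1. Then (8j + 1)³ = 512j³ + 192j² + 24j + 1 = 8(64j³ + 24j² + 3j) + 1, so r³ ≡ 1 (mod 8).

Both directions hold; the statement is true.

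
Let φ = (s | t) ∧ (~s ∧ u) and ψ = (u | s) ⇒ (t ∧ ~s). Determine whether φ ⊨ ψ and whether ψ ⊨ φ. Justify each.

[⇒] Assume the antecedent. If s is true, the antecedent cannot hold. If s is false, the antecedent forces (s = F, u = T, t = T), and (u | s) ⇒ (t ∧ ~s) holds there. Either way (u | s) ⇒ (t ∧ ~s) holds.

[⇐] This fails. Under s = F, u = F, t = F, the left side is false but the right side is true.

Only the forward direction holds.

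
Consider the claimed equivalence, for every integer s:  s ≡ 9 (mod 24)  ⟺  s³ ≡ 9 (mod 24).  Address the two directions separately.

(⟹) Suppose s ≡ 9 (mod 24). Write s = 24j + 9. Then (24j + 9)³ = 13824j³ + 15552j² + 5832j + 729 = 24(576j³ + 648j² + 243j + 30) + 9, so s³ ≡ 9 (mod 24).

(⟸) Conversely, suppose s³ ≡ 9 (mod 24). The only residue r in {0, …, 23} with r³ ≡ 9 (mod 24) is r = 9, so s ≡ 9 (mod 24).

Both implications hold.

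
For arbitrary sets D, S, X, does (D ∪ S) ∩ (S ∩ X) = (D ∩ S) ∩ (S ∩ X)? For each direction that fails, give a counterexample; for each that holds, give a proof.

The sets are not equal: only the reverse inclusion holds.

(⊆) This inclusion fails. Take D = ∅, S = {1}, X = {1}; then 1 ∈ (D ∪ S) ∩ (S ∩ X) but 1 ∉ (D ∩ S) ∩ (S ∩ X).

(⊇) Let x ∈ (D ∩ S) ∩ (S ∩ X). Then x ∈ D ∩ S ∩ X, from which x ∈ (D ∪ S) ∩ (S ∩ X).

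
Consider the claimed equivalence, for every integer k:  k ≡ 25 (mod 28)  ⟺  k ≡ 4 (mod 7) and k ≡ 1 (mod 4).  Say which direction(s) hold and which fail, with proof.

The biconditional holds.

Forward direction. Suppose k ≡ 25 (mod 28); write k = 28j + 25. Since 7 ∣ 28, reducing mod 7 gives k ≡ 25 ≡ 4 (mod 7); since 4 ∣ 28, reducing mod 4 gives k ≡ 25 ≡ 1 (mod 4).

Converse. If k ≡ 4 (mod 7) and k ≡ 1 (mod 4), then by the Chinese remainder theorem k ≡ 25 (mod 28). This is exactly k ≡ 25 (mod 28).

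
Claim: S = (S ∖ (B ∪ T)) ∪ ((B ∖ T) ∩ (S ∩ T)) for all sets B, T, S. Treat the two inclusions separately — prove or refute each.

(⟹) This inclusion fails. Take B = {1}, T = ∅, S = {1}; then 1 ∈ S but 1 ∉ (S ∖ (B ∪ T)) ∪ ((B ∖ T) ∩ (S ∩ T)).

(⟸) Let x ∈ (S ∖ (B ∪ T)) ∪ ((B ∖ T) ∩ (S ∩ T)). Then x ∈ S and x ∉ B, T, from which x ∈ S.

Only the reverse inclusion holds.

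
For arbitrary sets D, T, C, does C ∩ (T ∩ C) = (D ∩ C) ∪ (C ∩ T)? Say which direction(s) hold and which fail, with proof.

(⊆) holds; (⊇) fails.

Reverse inclusion. This inclusion fails. Take D = {1}, T = ∅, C = {1}; then 1 ∈ (D ∩ C) ∪ (C ∩ T) but 1 ∉ C ∩ (T ∩ C).

Forward inclusion. Let x ∈ C ∩ (T ∩ C). Then either x ∈ T ∩ C and x ∉ D; or x ∈ D ∩ T ∩ C. In each case x ∈ (D ∩ C) ∪ (C ∩ T), so C ∩ (T ∩ C) ⊆ (D ∩ C) ∪ (C ∩ T).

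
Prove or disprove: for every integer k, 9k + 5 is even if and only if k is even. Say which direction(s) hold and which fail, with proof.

Neither direction holds.

Forward direction. This fails: k = 5 gives 9k + 5 = 50, which is even, but 5 is odd, not even.

Converse. This also fails: k = 2 is even, but 9k + 5 = 23 is odd, not even.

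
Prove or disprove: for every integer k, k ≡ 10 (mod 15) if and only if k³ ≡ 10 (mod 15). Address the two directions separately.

Both directions hold; the statement is true.

[⇒] Suppose k ≡ 10 (mod 15). Write k = 15j + 10. Then (15j + 10)³ = 3375j³ + 6750j² + 4500j + 1000 = 15(225j³ + 450j² + 300j + 66) + 10, so k³ ≡ 10 (mod 15).

[⇐] Conversely, suppose k³ ≡ 10 (mod 15). The only residue r in {0, …, 14} with r³ ≡ 10 (mod 15) is r = 10, so k ≡ 10 (mod 15).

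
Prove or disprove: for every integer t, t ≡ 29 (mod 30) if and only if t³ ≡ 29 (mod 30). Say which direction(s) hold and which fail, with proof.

Both implications hold.

Forward direction. Suppose t ≡ 29 (mod 30). Write t = 30j + 29. Then (30j + 29)³ = 27000j³ + 78300j² + 75690j + 24389 = 30(900j³ + 2610j² + 2523j + 812) + 29, so t³ ≡ 29 (mod 30).

Converse. Suppose t³ ≡ 29 (mod 30). The only residue r in {0, …, 29} with r³ ≡ 29 (mod 30) is r = 29, so t ≡ 29 (mod 30).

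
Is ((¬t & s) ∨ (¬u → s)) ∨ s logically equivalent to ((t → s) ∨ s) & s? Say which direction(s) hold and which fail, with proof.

(⇒) This fails. Under u = T, s = F, t = F, the left side is true but the right side is false.

(⇐) Assume the antecedent. If u is true, ((¬t & s) ∨ (¬u → s)) ∨ s reduces to true regardless of the other variables. If u is false, the antecedent forces (u = F, s = T, t = F) or (u = F, s = T, t = T), and ((¬t & s) ∨ (¬u → s)) ∨ s holds there. Either way ((¬t & s) ∨ (¬u → s)) ∨ s holds.

Only the converse holds.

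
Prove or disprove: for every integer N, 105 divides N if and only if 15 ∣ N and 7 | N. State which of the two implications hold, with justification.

Forward direction. If 105 ∣ N, write N = 105q. Since 105 = 7·15, N = 15·(7q), so 15 ∣ N; and since 105 = 15·7, N = 7·(15q), so 7 ∣ N.

Converse. Suppose 15 ∣ N and 7 ∣ N. Any common multiple of 15 and 7 is a multiple of their lcm; here gcd(15, 7) = 1, so lcm(15, 7) = 15·7 = 105, so 105 ∣ N.

Both implications hold.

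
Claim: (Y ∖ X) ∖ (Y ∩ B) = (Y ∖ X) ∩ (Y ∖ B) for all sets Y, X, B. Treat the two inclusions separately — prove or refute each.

Reverse inclusion. Let x ∈ (Y ∖ X) ∩ (Y ∖ B). Then x ∈ Y and x ∉ X, B, from which x ∈ (Y ∖ X) ∖ (Y ∩ B).

Forward inclusion. Let x ∈ (Y ∖ X) ∖ (Y ∩ B). Then x ∈ Y and x ∉ X, B, from which x ∈ (Y ∖ X) ∩ (Y ∖ B).

Both inclusions hold; the sets are equal.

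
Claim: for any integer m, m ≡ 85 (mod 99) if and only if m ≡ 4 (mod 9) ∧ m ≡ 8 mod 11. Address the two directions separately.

Equivalent; both directions hold.

(⇒) Suppose m ≡ 85 (mod 99); write m = 99j + 85. Since 9 ∣ 99, reducing mod 9 gives m ≡ 85 ≡ 4 (mod 9); since 11 ∣ 99, reducing mod 11 gives m ≡ 85 ≡ 8 (mod 11).

(⇐) Conversely, if m ≡ 4 (mod 9) and m ≡ 8 (mod 11), then by the Chinese remainder theorem m ≡ 85 (mod 99). This is exactly m ≡ 85 (mod 99).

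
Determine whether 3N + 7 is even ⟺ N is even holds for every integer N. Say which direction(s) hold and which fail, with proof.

[⇒] This fails: N = 5 gives 3N + 7 = 22, which is even, but 5 is odd, not even.

[⇐] This also fails: N = 0 is even, but 3N + 7 = 7 is odd, not even.

(⇒) fails and (⇐) fails.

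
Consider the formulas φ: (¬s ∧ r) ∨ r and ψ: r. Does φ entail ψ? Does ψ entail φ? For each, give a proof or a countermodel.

Both directions hold; the statement is true.

Forward direction. Assume the antecedent. If s is true, the antecedent forces (s = T, r = T), and r holds there. If s is false, the antecedent forces (s = F, r = T), and r holds there. Either way r holds.

Converse. Assume the antecedent. If s is true, the antecedent forces (s = T, r = T), and (¬s ∧ r) ∨ r holds there. If s is false, the antecedent forces (s = F, r = T), and (¬s ∧ r) ∨ r holds there. Either way (¬s ∧ r) ∨ r holds.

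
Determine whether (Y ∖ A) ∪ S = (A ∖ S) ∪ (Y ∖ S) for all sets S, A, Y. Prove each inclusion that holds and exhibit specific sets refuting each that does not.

(⊆) This inclusion fails. Take S = {1}, A = ∅, Y = ∅; then 1 ∈ (Y ∖ A) ∪ S but 1 ∉ (A ∖ S) ∪ (Y ∖ S).

(⊇) This inclusion fails. Take S = ∅, A = {1}, Y = ∅; then 1 ∈ (A ∖ S) ∪ (Y ∖ S) but 1 ∉ (Y ∖ A) ∪ S.

(⊆) fails and (⊇) fails.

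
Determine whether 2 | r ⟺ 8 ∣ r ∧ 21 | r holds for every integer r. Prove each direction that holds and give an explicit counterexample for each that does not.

Only the reverse direction holds.

(⟸) Suppose 8 ∣ r and 21 ∣ r. Any common multiple of 8 and 21 is a multiple of their lcm; here gcd(8, 21) = 1, so lcm(8, 21) = 8·21 = 168, so 168 ∣ r. Since 2 ∣ 168, it follows that 2 ∣ r.

(⟹) This fails: take r = 2. Certainly 2 ∣ 2, but 8 ∤ 2.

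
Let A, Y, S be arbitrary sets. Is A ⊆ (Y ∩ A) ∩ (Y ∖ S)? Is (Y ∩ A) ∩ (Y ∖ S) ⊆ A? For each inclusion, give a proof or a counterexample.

Only the reverse inclusion holds.

(⊆) This inclusion fails. Take A = {1}, Y = ∅, S = ∅; then 1 ∈ A but 1 ∉ (Y ∩ A) ∩ (Y ∖ S).

(⊇) Let x ∈ (Y ∩ A) ∩ (Y ∖ S). Then x ∈ A ∩ Y and x ∉ S, from which x ∈ A.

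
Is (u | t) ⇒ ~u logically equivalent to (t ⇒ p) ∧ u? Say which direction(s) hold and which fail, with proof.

(⇒) This fails. Under t = F, u = F, p = F, the left side is true but the right side is false.

(⇐) This fails. Under t = F, u = T, p = F, the left side is false but the right side is true.

Both directions fail.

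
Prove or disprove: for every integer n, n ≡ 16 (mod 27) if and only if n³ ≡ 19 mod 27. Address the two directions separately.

(⇒) holds; (⇐) fails.

[⇒] Suppose n ≡ 16 (mod 27). Write n = 27j + 16. Then (27j + 16)³ = 19683j³ + 34992j² + 20736j + 4096 = 27(729j³ + 1296j² + 768j + 151) + 19, so n³ ≡ 19 (mod 27).

[⇐] This fails: take n = 7. Then 7³ = 343 ≡ 19 (mod 27), yet 7 ≡ 7 (mod 27), not 16.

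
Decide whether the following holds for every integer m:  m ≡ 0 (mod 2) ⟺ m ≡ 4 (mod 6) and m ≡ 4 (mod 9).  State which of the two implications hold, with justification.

(⇐) If m ≡ 4 (mod 6) and m ≡ 4 (mod 9), then by the Chinese remainder theorem m ≡ 4 (mod 18). Since 4 ≡ 0 (mod 2) and 2 ∣ 18, we get m ≡ 0 (mod 2).

(⇒) This fails: m = 0 gives 0 ≡ 0 (mod 2) but 0 ≡ 0 (mod 6), so the conjunction on the right does not hold.

The forward direction fails; the converse holds.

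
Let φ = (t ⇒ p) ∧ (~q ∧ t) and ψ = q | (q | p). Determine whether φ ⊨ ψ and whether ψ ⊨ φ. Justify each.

Forward direction. Assume the antecedent. If q is true, the antecedent cannot hold. If q is false, the antecedent forces (q = F, p = T, t = T), and q | (q | p) holds there. Either way q | (q | p) holds.

Converse. This fails. Under q = T, p = F, t = F, the left side is false but the right side is true.

Only the forward implication holds.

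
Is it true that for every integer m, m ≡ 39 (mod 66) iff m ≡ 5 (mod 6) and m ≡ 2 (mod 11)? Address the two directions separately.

(⇒) This fails: m = 39 gives 39 ≡ 39 (mod 66) but 39 ≡ 3 (mod 6), so the conjunction on the right does not hold.

(⇐) This fails: m = 35 satisfies both congruences on the right (35 ≡ 5 mod 6 and 35 ≡ 2 mod 11) yet 35 ≡ 35 (mod 66), not 39.

Neither direction holds.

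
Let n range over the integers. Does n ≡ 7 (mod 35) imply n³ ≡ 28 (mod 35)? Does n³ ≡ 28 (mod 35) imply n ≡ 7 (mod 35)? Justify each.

Both directions hold.

(⟹) Suppose n ≡ 7 (mod 35). Write n = 35j + 7. Then (35j + 7)³ = 42875j³ + 25725j² + 5145j + 343 = 35(1225j³ + 735j² + 147j + 9) + 28, so n³ ≡ 28 (mod 35).

(⟸) Conversely, suppose n³ ≡ 28 (mod 35). The only residue r in {0, …, 34} with r³ ≡ 28 (mod 35) is r = 7, so n ≡ 7 (mod 35).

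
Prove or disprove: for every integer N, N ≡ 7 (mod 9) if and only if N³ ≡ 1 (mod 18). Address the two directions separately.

Neither implication holds.

Forward direction. This fails: take N = 16. Then 16 ≡ 7 (mod 9), but 16³ = 4096 ≡ 10 (mod 18), not 1.

Converse. This fails: take N = 1. Then 1³ = 1 ≡ 1 (mod 18), yet 1 ≡ 1 (mod 9), not 7.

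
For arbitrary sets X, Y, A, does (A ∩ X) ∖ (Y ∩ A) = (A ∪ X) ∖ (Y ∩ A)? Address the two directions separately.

(⊆) holds; (⊇) fails.

(⊇) This inclusion fails. Take X = {1}, Y = ∅, A = ∅; then 1 ∈ (A ∪ X) ∖ (Y ∩ A) but 1 ∉ (A ∩ X) ∖ (Y ∩ A).

(⊆) Let x ∈ (A ∩ X) ∖ (Y ∩ A). Then x ∈ X ∩ A and x ∉ Y, from which x ∈ (A ∪ X) ∖ (Y ∩ A).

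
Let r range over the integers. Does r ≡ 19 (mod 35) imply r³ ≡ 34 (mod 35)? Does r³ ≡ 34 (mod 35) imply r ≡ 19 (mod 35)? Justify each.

(⇐) This fails: take r = 24. Then 24³ = 13824 ≡ 34 (mod 35), yet 24 ≡ 24 (mod 35), not 19.

(⇒) Suppose r ≡ 19 (mod 35). Write r = 35j + 19. Then (35j + 19)³ = 42875j³ + 69825j² + 37905j + 6859 = 35(1225j³ + 1995j² + 1083j + 195) + 34, so r³ ≡ 34 (mod 35).

Only the forward direction holds.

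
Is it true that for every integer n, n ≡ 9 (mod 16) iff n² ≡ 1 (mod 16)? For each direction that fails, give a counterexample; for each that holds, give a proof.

The forward direction holds; the converse fails.

(⇒) Suppose n ≡ 9 (mod 16). Write n = 16j + 9. Then (16j + 9)² = 256j² + 288j + 81 = 16(16j² + 18j + 5) + 1, so n² ≡ 1 (mod 16).

(⇐) This fails: take n = 1. Then 1² = 1 ≡ 1 (mod 16), yet 1 ≡ 1 (mod 16), not 9.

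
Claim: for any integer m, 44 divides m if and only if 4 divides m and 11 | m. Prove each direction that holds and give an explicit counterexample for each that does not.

Equivalent; both directions hold.

Converse. Suppose 4 ∣ m and 11 ∣ m. Any common multiple of 4 and 11 is a multiple of their lcm; here gcd(4, 11) = 1, so lcm(4, 11) = 4·11 = 44, so 44 ∣ m.

Forward direction. If 44 ∣ m, write m = 44q. Since 44 = 11·4, m = 4·(11q), so 4 ∣ m; and since 44 = 4·11, m = 11·(4q), so 11 ∣ m.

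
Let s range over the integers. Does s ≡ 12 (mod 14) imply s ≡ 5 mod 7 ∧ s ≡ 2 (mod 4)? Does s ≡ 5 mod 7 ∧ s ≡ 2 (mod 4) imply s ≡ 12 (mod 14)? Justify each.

Not equivalent: only (⇐) holds.

(→) This fails: s = 12 gives 12 ≡ 12 (mod 14) but 12 ≡ 0 (mod 4), so the conjunction on the right does not hold.

(←) Conversely, if s ≡ 5 (mod 7) and s ≡ 2 (mod 4), then by the Chinese remainder theorem s ≡ 26 (mod 28). Since 26 ≡ 12 (mod 14) and 14 ∣ 28, we get s ≡ 12 (mod 14).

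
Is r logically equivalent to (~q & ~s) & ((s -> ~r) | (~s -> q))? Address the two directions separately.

Neither direction holds.

Forward direction. This fails. Under r = T, s = T, q = F, the left side is true but the right side is false.

Converse. This fails. Under r = F, s = F, q = F, the left side is false but the right side is true.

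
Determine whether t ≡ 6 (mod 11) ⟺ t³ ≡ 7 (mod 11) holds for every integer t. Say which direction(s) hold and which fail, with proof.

Equivalent; both directions hold.

(⇒) Suppose t ≡ 6 (mod 11). Write t = 11j + 6. Then (11j + 6)³ = 1331j³ + 2178j² + 1188j + 216 = 11(121j³ + 198j² + 108j + 19) + 7, so t³ ≡ 7 (mod 11).

(⇐) Conversely, suppose t³ ≡ 7 (mod 11). The only residue r in {0, …, 10} with r³ ≡ 7 (mod 11) is r = 6, so t ≡ 6 (mod 11).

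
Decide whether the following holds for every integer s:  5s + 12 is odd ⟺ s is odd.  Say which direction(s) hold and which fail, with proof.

[⇒] Suppose 5s + 12 is odd. Since 5 is odd, 5s and s have the same parity, so 5s + 12 ≡ s + 12 (mod 2). As 12 is even, 5s + 12 is odd exactly when s is odd. Thus s is odd.

[⇐] Conversely, suppose s is odd; write s = 2j + 1. Then 5s + 12 = 5·(2j + 1) + 12 = 2·5j + 17, which is odd.

Equivalent; both directions hold.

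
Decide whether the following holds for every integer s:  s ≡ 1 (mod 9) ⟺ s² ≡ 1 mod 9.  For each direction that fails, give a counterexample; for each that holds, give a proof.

Not equivalent: only (⇒) holds.

Forward direction. Suppose s ≡ 1 (mod 9). Write s = 9j + 1. Then (9j + 1)² = 81j² + 18j + 1 = 9(9j² + 2j) + 1, so s² ≡ 1 (mod 9).

Converse. This fails: take s = 8. Then 8² = 64 ≡ 1 (mod 9), yet 8 ≡ 8 (mod 9), not 1.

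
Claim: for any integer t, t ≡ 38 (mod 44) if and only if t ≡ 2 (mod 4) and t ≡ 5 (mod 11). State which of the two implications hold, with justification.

(→) Suppose t ≡ 38 (mod 44); write t = 44j + 38. Since 4 ∣ 44, reducing mod 4 gives t ≡ 38 ≡ 2 (mod 4); since 11 ∣ 44, reducing mod 11 gives t ≡ 38 ≡ 5 (mod 11).

(←) Conversely, if t ≡ 2 (mod 4) and t ≡ 5 (mod 11), then by the Chinese remainder theorem t ≡ 38 (mod 44). This is exactly t ≡ 38 (mod 44).

Both implications hold.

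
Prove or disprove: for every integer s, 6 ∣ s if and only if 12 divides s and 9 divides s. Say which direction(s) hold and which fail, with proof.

(⟸) Suppose 12 ∣ s and 9 ∣ s. Any common multiple of 12 and 9 is a multiple of their lcm; here lcm(12, 9) = 12·9/gcd(12, 9) = 108/3 = 36, so 36 ∣ s. Since 6 ∣ 36, it follows that 6 ∣ s.

(⟹) This fails: take s = 6. Certainly 6 ∣ 6, but 12 ∤ 6.

(⇒) fails; (⇐) holds.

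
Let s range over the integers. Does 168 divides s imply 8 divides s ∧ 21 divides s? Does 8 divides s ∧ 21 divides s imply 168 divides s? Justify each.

(⟹) If 168 ∣ s, write s = 168q. Since 168 = 21·8, s = 8·(21q), so 8 ∣ s; and since 168 = 8·21, s = 21·(8q), so 21 ∣ s.

(⟸) Suppose 8 ∣ s and 21 ∣ s. Any common multiple of 8 and 21 is a multiple of their lcm; here gcd(8, 21) = 1, so lcm(8, 21) = 8·21 = 168, so 168 ∣ s.

Both directions hold; the statement is true.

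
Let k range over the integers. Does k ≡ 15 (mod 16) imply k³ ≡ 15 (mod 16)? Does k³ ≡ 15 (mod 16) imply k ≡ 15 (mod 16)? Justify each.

Both directions hold; the statement is true.

[⇒] Suppose k ≡ 15 (mod 16). Write k = 16j + 15. Then (16j + 15)³ = 4096j³ + 11520j² + 10800j + 3375 = 16(256j³ + 720j² + 675j + 210) + 15, so k³ ≡ 15 (mod 16).

[⇐] Conversely, suppose k³ ≡ 15 (mod 16). The only residue r in {0, …, 15} with r³ ≡ 15 (mod 16) is r = 15, so k ≡ 15 (mod 16).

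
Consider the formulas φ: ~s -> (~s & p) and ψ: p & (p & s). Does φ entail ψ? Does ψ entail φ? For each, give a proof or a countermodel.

Not equivalent: only (⇐) holds.

(→) This fails. Under p = T, s = F, the left side is true but the right side is false.

(←) Assume the antecedent. If p is true, ~s -> (~s & p) reduces to true regardless of the other variables. If p is false, the antecedent cannot hold. Either way ~s -> (~s & p) holds.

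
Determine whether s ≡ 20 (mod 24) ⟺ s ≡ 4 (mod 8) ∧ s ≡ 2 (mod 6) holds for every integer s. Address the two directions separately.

Equivalent; both directions hold.

(⟹) Suppose s ≡ 20 (mod 24); write s = 24j + 20. Since 8 ∣ 24, reducing mod 8 gives s ≡ 20 ≡ 4 (mod 8); since 6 ∣ 24, reducing mod 6 gives s ≡ 20 ≡ 2 (mod 6).

(⟸) Conversely, if s ≡ 4 (mod 8) and s ≡ 2 (mod 6), then by the Chinese remainder theorem s ≡ 20 (mod 24). This is exactly s ≡ 20 (mod 24).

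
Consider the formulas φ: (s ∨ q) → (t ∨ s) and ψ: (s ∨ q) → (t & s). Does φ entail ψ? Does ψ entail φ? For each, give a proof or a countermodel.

Only the converse holds.

Forward direction. This fails. Under q = F, s = T, t = F, the left side is true but the right side is false.

Converse. Assume the antecedent. If q is true, the antecedent forces (q = T, s = T, t = T), and (s ∨ q) → (t ∨ s) holds there. If q is false, (s ∨ q) → (t ∨ s) reduces to true regardless of the other variables. Either way (s ∨ q) → (t ∨ s) holds.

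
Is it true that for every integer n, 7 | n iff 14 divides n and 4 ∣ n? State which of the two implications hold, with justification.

(⇒) fails; (⇐) holds.

[⇒] This fails: take n = 7. Certainly 7 ∣ 7, but 14 ∤ 7.

[⇐] Suppose 14 ∣ n and 4 ∣ n. Any common multiple of 14 and 4 is a multiple of their lcm; here lcm(14, 4) = 14·4/gcd(14, 4) = 56/2 = 28, so 28 ∣ n. Since 7 ∣ 28, it follows that 7 ∣ n.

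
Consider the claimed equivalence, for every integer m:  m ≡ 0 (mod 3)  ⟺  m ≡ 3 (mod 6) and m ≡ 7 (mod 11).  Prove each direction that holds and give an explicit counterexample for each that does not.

Not equivalent: only (⇐) holds.

(→) This fails: m = 0 gives 0 ≡ 0 (mod 3) but 0 ≡ 0 (mod 6), so the conjunction on the right does not hold.

(←) Conversely, if m ≡ 3 (mod 6) and m ≡ 7 (mod 11), then by the Chinese remainder theorem m ≡ 51 (mod 66). Since 51 ≡ 0 (mod 3) and 3 ∣ 66, we get m ≡ 0 (mod 3).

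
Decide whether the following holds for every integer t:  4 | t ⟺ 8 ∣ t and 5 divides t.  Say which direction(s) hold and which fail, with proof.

[⇒] This fails: take t = 4. Certainly 4 ∣ 4, but 8 ∤ 4.

[⇐] Suppose 8 ∣ t and 5 ∣ t. Any common multiple of 8 and 5 is a multiple of their lcm; here gcd(8, 5) = 1, so lcm(8, 5) = 8·5 = 40, so 40 ∣ t. Since 4 ∣ 40, it follows that 4 ∣ t.

The forward direction fails; the converse holds.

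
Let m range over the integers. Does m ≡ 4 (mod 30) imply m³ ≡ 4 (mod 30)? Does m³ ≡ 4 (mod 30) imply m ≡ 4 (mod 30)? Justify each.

Both directions hold; the statement is true.

(⇒) Suppose m ≡ 4 (mod 30). Write m = 30j + 4. Then (30j + 4)³ = 27000j³ + 10800j² + 1440j + 64 = 30(900j³ + 360j² + 48j + 2) + 4, so m³ ≡ 4 (mod 30).

(⇐) Conversely, suppose m³ ≡ 4 (mod 30). The only residue r in {0, …, 29} with r³ ≡ 4 (mod 30) is r = 4, so m ≡ 4 (mod 30).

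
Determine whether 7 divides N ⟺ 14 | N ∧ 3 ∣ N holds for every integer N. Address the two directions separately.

Only the converse holds.

(⇒) This fails: take N = 7. Certainly 7 ∣ 7, but 14 ∤ 7.

(⇐) Suppose 14 ∣ N and 3 ∣ N. Any common multiple of 14 and 3 is a multiple of their lcm; here gcd(14, 3) = 1, so lcm(14, 3) = 14·3 = 42, so 42 ∣ N. Since 7 ∣ 42, it follows that 7 ∣ N.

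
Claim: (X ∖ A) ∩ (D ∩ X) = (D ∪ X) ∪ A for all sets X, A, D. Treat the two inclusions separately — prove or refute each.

Forward inclusion. Let x ∈ (X ∖ A) ∩ (D ∩ X). Then x ∈ X ∩ D and x ∉ A, from which x ∈ (D ∪ X) ∪ A.

Reverse inclusion. This inclusion fails. Take X = {1}, A = ∅, D = ∅; then 1 ∈ (D ∪ X) ∪ A but 1 ∉ (X ∖ A) ∩ (D ∩ X).

The sets are not equal: only the forward inclusion holds.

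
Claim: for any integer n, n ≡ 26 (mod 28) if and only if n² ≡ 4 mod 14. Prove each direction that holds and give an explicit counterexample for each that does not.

Only the forward direction holds.

(⇐) This fails: take n = 2. Then 2² = 4 ≡ 4 (mod 14), yet 2 ≡ 2 (mod 28), not 26.

(⇒) Suppose n ≡ 26 (mod 28). Then n² ≡ 26² = 676 (mod 28), and since 14 ∣ 28, also n² ≡ 4 (mod 14).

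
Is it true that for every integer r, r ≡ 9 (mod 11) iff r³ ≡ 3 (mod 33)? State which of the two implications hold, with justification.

(⟹) This fails: take r = 20. Then 20 ≡ 9 (mod 11), but 20³ = 8000 ≡ 14 (mod 33), not 3.

(⟸) Conversely, the residues r modulo 33 with r³ ≡ 3 (mod 33) are exactly {9}, and each is ≡ 9 (mod 11).

Not equivalent: only (⇐) holds.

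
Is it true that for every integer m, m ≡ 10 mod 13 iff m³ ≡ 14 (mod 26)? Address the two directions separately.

Neither implication holds.

[⇒] This fails: take m = 10. Then 10 ≡ 10 (mod 13), but 10³ = 1000 ≡ 12 (mod 26), not 14.

[⇐] This fails: take m = 14. Then 14³ = 2744 ≡ 14 (mod 26), yet 14 ≡ 1 (mod 13), not 10.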